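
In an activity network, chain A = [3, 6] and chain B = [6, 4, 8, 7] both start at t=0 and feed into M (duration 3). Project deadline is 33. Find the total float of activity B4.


Forward pass: ES(B4) = sum of predecessors on chain B = 18
EF = ES + duration = 18 + 7 = 25
Backward pass: LF(M) = deadline = 33; LS(M) = 33 - 3 = 30
LF(B4) = LS(M) - sum(successors on chain B) = 30 - 0 = 30
LS = LF - duration = 30 - 7 = 23
Total float = LS - ES = 23 - 18 = 5

5


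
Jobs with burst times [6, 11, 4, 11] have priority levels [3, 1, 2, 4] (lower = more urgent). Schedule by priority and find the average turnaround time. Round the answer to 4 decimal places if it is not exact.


Sort by priority (ascending = highest first):
Order: [(1, 11), (2, 4), (3, 6), (4, 11)]
Completion times:
  Priority 1, burst=11, C=11
  Priority 2, burst=4, C=15
  Priority 3, burst=6, C=21
  Priority 4, burst=11, C=32
Average turnaround = 79/4 = 19.75

19.75


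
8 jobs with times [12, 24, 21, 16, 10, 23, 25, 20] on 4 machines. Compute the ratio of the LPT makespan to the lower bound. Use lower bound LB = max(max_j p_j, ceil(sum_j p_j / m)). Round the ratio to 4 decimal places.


LPT order: [25, 24, 23, 21, 20, 16, 12, 10]
Machine loads after assignment: [35, 36, 39, 41]
LPT makespan = 41
Lower bound = max(max_job, ceil(total/4)) = max(25, 38) = 38
Ratio = 41 / 38 = 1.0789

1.0789


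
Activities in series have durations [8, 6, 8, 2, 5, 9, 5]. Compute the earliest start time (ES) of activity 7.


Activity 7 starts after activities 1 through 6 complete.
Predecessor durations: [8, 6, 8, 2, 5, 9]
ES = 8 + 6 + 8 + 2 + 5 + 9 = 38

38


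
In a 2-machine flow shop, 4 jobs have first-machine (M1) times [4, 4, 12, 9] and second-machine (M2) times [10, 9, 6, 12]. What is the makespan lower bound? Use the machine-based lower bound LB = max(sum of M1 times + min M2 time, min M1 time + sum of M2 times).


LB1 = sum(M1 times) + min(M2 times) = 29 + 6 = 35
LB2 = min(M1 times) + sum(M2 times) = 4 + 37 = 41
Lower bound = max(LB1, LB2) = max(35, 41) = 41

41


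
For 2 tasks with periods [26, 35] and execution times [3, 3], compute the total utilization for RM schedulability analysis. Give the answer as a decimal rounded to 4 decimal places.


Compute individual utilizations (exact fractions):
  Task 1: C/T = 3/26 (approx. 0.1154)
  Task 2: C/T = 3/35 (approx. 0.0857)
Total utilization U = 3/26 + 3/35 = 183/910
Rounded to 4 decimal places: U = 0.2011
RM (Liu & Layland) bound for 2 tasks = 0.828427; compare with U = 183/910 (approx. 0.201099)
U <= bound, so schedulable by RM sufficient condition.

0.2011


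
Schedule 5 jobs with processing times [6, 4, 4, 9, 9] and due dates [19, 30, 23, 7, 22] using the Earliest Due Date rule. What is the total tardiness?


Sort by due date (EDD order): [(9, 7), (6, 19), (9, 22), (4, 23), (4, 30)]
Compute completion times and tardiness:
  Job 1: p=9, d=7, C=9, tardiness=max(0,9-7)=2
  Job 2: p=6, d=19, C=15, tardiness=max(0,15-19)=0
  Job 3: p=9, d=22, C=24, tardiness=max(0,24-22)=2
  Job 4: p=4, d=23, C=28, tardiness=max(0,28-23)=5
  Job 5: p=4, d=30, C=32, tardiness=max(0,32-30)=2
Total tardiness = 11

11


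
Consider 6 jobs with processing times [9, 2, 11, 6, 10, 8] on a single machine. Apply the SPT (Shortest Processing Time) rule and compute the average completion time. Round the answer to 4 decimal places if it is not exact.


Sort jobs by processing time (SPT order): [2, 6, 8, 9, 10, 11]
Compute completion times sequentially:
  Job 1: processing = 2, completes at 2
  Job 2: processing = 6, completes at 8
  Job 3: processing = 8, completes at 16
  Job 4: processing = 9, completes at 25
  Job 5: processing = 10, completes at 35
  Job 6: processing = 11, completes at 46
Sum of completion times = 132
Average completion time = 132/6 = 22.0

22.0


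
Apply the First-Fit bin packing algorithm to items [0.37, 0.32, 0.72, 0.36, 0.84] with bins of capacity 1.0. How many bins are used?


Place items sequentially using First-Fit:
  Item 0.37 -> new Bin 1
  Item 0.32 -> Bin 1 (now 0.69)
  Item 0.72 -> new Bin 2
  Item 0.36 -> new Bin 3
  Item 0.84 -> new Bin 4
Total bins used = 4

4


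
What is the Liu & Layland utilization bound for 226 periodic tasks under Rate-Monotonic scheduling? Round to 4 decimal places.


Compute 2^(1/226) = 1.0030717310
Subtract 1: 1.0030717310 - 1 = 0.0030717310
Multiply by n: 226 * 0.0030717310 = 0.6942112060
Round to 4 dp: 0.6942

0.6942


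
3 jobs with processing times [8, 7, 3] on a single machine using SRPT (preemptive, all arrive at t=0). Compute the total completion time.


Since all jobs arrive at t=0, SRPT equals SPT ordering.
SPT order: [3, 7, 8]
Completion times:
  Job 1: p=3, C=3
  Job 2: p=7, C=10
  Job 3: p=8, C=18
Total completion time = 3 + 10 + 18 = 31

31


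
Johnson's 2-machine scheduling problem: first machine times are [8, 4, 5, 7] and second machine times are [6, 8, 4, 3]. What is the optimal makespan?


Apply Johnson's rule:
  Group 1 (a <= b): [(2, 4, 8)]
  Group 2 (a > b): [(1, 8, 6), (3, 5, 4), (4, 7, 3)]
Optimal job order: [2, 1, 3, 4]
Schedule:
  Job 2: M1 done at 4, M2 done at 12
  Job 1: M1 done at 12, M2 done at 18
  Job 3: M1 done at 17, M2 done at 22
  Job 4: M1 done at 24, M2 done at 27
Makespan = 27

27


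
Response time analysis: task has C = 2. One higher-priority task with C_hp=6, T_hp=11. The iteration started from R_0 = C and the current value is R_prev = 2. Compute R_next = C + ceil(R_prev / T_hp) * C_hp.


R_next = C + ceil(R_prev / T_hp) * C_hp
ceil(2 / 11) = ceil(0.1818) = 1
Interference = 1 * 6 = 6
R_next = 2 + 6 = 8

8


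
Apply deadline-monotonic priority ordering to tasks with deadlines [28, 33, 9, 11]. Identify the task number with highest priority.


Sort tasks by relative deadline (ascending):
  Task 3: deadline = 9
  Task 4: deadline = 11
  Task 1: deadline = 28
  Task 2: deadline = 33
Priority order (highest first): [3, 4, 1, 2]
Highest priority task = 3

3


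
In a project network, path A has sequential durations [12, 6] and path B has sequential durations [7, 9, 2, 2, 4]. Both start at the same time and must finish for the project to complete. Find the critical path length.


Path A total = 12 + 6 = 18
Path B total = 7 + 9 + 2 + 2 + 4 = 24
Critical path = longest path = max(18, 24) = 24

24


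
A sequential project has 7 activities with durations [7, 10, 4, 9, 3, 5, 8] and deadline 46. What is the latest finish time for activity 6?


LF(activity 6) = deadline - sum of successor durations
Successors: activities 7 through 7 with durations [8]
Sum of successor durations = 8
LF = 46 - 8 = 38

38


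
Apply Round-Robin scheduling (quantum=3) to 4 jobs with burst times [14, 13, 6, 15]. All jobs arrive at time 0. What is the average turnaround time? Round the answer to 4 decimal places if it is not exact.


Time quantum = 3
Execution trace:
  J1 runs 3 units, time = 3
  J2 runs 3 units, time = 6
  J3 runs 3 units, time = 9
  J4 runs 3 units, time = 12
  J1 runs 3 units, time = 15
  J2 runs 3 units, time = 18
  J3 runs 3 units, time = 21
  J4 runs 3 units, time = 24
  J1 runs 3 units, time = 27
  J2 runs 3 units, time = 30
  J4 runs 3 units, time = 33
  J1 runs 3 units, time = 36
  J2 runs 3 units, time = 39
  J4 runs 3 units, time = 42
  J1 runs 2 units, time = 44
  J2 runs 1 units, time = 45
  J4 runs 3 units, time = 48
Finish times: [44, 45, 21, 48]
Average turnaround = 158/4 = 39.5

39.5


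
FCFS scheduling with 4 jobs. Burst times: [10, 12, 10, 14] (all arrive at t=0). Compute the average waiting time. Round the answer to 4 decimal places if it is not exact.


FCFS order (as given): [10, 12, 10, 14]
Waiting times:
  Job 1: wait = 0
  Job 2: wait = 10
  Job 3: wait = 22
  Job 4: wait = 32
Sum of waiting times = 64
Average waiting time = 64/4 = 16.0

16.0


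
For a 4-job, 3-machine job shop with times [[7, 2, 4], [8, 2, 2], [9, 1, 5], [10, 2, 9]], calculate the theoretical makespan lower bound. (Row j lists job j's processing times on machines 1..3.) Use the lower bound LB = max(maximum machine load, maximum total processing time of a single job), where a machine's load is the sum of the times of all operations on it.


Machine loads:
  Machine 1: 7 + 8 + 9 + 10 = 34
  Machine 2: 2 + 2 + 1 + 2 = 7
  Machine 3: 4 + 2 + 5 + 9 = 20
Max machine load = 34
Job totals:
  Job 1: 13
  Job 2: 12
  Job 3: 15
  Job 4: 21
Max job total = 21
Lower bound = max(34, 21) = 34

34


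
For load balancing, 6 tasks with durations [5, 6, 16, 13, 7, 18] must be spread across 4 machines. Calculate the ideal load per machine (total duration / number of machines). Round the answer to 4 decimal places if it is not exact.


Total processing time = 5 + 6 + 16 + 13 + 7 + 18 = 65
Number of machines = 4
Ideal balanced load = 65 / 4 = 16.25

16.25


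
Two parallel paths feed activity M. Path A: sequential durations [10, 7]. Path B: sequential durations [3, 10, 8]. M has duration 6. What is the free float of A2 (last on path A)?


ES(A2) = sum of predecessors on chain A = 10
EF(A2) = ES + duration = 10 + 7 = 17
Successor of A2 is M. ES(M) = max(sum(A), sum(B)) = max(17, 21) = 21
Free float = ES(successor) - EF(current) = 21 - 17 = 4

4


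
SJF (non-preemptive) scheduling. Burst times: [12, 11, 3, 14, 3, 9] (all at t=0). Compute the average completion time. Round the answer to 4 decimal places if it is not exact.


SJF order (ascending): [3, 3, 9, 11, 12, 14]
Completion times:
  Job 1: burst=3, C=3
  Job 2: burst=3, C=6
  Job 3: burst=9, C=15
  Job 4: burst=11, C=26
  Job 5: burst=12, C=38
  Job 6: burst=14, C=52
Average completion = 140/6 = 23.3333

23.3333


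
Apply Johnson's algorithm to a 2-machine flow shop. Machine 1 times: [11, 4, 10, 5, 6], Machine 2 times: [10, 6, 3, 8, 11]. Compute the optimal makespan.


Apply Johnson's rule:
  Group 1 (a <= b): [(2, 4, 6), (4, 5, 8), (5, 6, 11)]
  Group 2 (a > b): [(1, 11, 10), (3, 10, 3)]
Optimal job order: [2, 4, 5, 1, 3]
Schedule:
  Job 2: M1 done at 4, M2 done at 10
  Job 4: M1 done at 9, M2 done at 18
  Job 5: M1 done at 15, M2 done at 29
  Job 1: M1 done at 26, M2 done at 39
  Job 3: M1 done at 36, M2 done at 42
Makespan = 42

42


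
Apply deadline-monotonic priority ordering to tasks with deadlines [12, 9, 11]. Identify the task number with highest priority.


Sort tasks by relative deadline (ascending):
  Task 2: deadline = 9
  Task 3: deadline = 11
  Task 1: deadline = 12
Priority order (highest first): [2, 3, 1]
Highest priority task = 2

2


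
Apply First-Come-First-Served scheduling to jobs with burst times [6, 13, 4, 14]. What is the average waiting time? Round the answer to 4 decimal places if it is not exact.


FCFS order (as given): [6, 13, 4, 14]
Waiting times:
  Job 1: wait = 0
  Job 2: wait = 6
  Job 3: wait = 19
  Job 4: wait = 23
Sum of waiting times = 48
Average waiting time = 48/4 = 12.0

12.0


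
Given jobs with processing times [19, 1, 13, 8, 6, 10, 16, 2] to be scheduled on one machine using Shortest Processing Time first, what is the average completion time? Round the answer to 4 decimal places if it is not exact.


Sort jobs by processing time (SPT order): [1, 2, 6, 8, 10, 13, 16, 19]
Compute completion times sequentially:
  Job 1: processing = 1, completes at 1
  Job 2: processing = 2, completes at 3
  Job 3: processing = 6, completes at 9
  Job 4: processing = 8, completes at 17
  Job 5: processing = 10, completes at 27
  Job 6: processing = 13, completes at 40
  Job 7: processing = 16, completes at 56
  Job 8: processing = 19, completes at 75
Sum of completion times = 228
Average completion time = 228/8 = 28.5

28.5


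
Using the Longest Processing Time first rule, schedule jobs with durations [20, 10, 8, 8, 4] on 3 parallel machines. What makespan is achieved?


Sort jobs in decreasing order (LPT): [20, 10, 8, 8, 4]
Assign each job to the least loaded machine:
  Machine 1: jobs [20], load = 20
  Machine 2: jobs [10, 4], load = 14
  Machine 3: jobs [8, 8], load = 16
Makespan = max load = 20

20


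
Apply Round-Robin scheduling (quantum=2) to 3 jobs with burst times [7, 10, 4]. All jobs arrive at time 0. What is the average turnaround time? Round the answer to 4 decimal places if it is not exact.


Time quantum = 2
Execution trace:
  J1 runs 2 units, time = 2
  J2 runs 2 units, time = 4
  J3 runs 2 units, time = 6
  J1 runs 2 units, time = 8
  J2 runs 2 units, time = 10
  J3 runs 2 units, time = 12
  J1 runs 2 units, time = 14
  J2 runs 2 units, time = 16
  J1 runs 1 units, time = 17
  J2 runs 2 units, time = 19
  J2 runs 2 units, time = 21
Finish times: [17, 21, 12]
Average turnaround = 50/3 = 16.6667

16.6667


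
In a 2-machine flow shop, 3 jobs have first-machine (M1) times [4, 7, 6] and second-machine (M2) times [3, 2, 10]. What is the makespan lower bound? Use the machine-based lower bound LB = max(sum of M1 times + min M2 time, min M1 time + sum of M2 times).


LB1 = sum(M1 times) + min(M2 times) = 17 + 2 = 19
LB2 = min(M1 times) + sum(M2 times) = 4 + 15 = 19
Lower bound = max(LB1, LB2) = max(19, 19) = 19

19


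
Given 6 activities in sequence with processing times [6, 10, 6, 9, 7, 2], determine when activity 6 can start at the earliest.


Activity 6 starts after activities 1 through 5 complete.
Predecessor durations: [6, 10, 6, 9, 7]
ES = 6 + 10 + 6 + 9 + 7 = 38

38


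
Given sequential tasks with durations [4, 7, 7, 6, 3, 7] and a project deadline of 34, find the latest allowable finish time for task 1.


LF(activity 1) = deadline - sum of successor durations
Successors: activities 2 through 6 with durations [7, 7, 6, 3, 7]
Sum of successor durations = 30
LF = 34 - 30 = 4

4


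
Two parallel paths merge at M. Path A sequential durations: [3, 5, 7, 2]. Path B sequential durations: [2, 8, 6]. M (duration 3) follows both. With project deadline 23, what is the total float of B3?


Forward pass: ES(B3) = sum of predecessors on chain B = 10
EF = ES + duration = 10 + 6 = 16
Backward pass: LF(M) = deadline = 23; LS(M) = 23 - 3 = 20
LF(B3) = LS(M) - sum(successors on chain B) = 20 - 0 = 20
LS = LF - duration = 20 - 6 = 14
Total float = LS - ES = 14 - 10 = 4

4


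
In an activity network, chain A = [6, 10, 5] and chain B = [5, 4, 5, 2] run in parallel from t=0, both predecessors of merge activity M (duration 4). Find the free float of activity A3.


ES(A3) = sum of predecessors on chain A = 16
EF(A3) = ES + duration = 16 + 5 = 21
Successor of A3 is M. ES(M) = max(sum(A), sum(B)) = max(21, 16) = 21
Free float = ES(successor) - EF(current) = 21 - 21 = 0

0


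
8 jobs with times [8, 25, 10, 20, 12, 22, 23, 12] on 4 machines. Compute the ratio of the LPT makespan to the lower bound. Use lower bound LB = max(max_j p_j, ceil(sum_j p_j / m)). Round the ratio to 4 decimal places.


LPT order: [25, 23, 22, 20, 12, 12, 10, 8]
Machine loads after assignment: [33, 33, 34, 32]
LPT makespan = 34
Lower bound = max(max_job, ceil(total/4)) = max(25, 33) = 33
Ratio = 34 / 33 = 1.0303

1.0303


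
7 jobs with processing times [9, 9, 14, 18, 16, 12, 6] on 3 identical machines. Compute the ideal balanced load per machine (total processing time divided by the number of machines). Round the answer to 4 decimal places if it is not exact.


Total processing time = 9 + 9 + 14 + 18 + 16 + 12 + 6 = 84
Number of machines = 3
Ideal balanced load = 84 / 3 = 28.0

28.0


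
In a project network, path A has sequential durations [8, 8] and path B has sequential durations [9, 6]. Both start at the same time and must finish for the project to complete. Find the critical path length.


Path A total = 8 + 8 = 16
Path B total = 9 + 6 = 15
Critical path = longest path = max(16, 15) = 16

16


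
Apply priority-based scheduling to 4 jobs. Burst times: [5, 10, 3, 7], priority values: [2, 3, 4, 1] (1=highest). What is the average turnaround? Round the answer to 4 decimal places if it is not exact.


Sort by priority (ascending = highest first):
Order: [(1, 7), (2, 5), (3, 10), (4, 3)]
Completion times:
  Priority 1, burst=7, C=7
  Priority 2, burst=5, C=12
  Priority 3, burst=10, C=22
  Priority 4, burst=3, C=25
Average turnaround = 66/4 = 16.5

16.5


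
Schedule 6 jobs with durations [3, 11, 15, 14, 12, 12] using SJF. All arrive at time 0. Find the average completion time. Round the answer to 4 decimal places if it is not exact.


SJF order (ascending): [3, 11, 12, 12, 14, 15]
Completion times:
  Job 1: burst=3, C=3
  Job 2: burst=11, C=14
  Job 3: burst=12, C=26
  Job 4: burst=12, C=38
  Job 5: burst=14, C=52
  Job 6: burst=15, C=67
Average completion = 200/6 = 33.3333

33.3333


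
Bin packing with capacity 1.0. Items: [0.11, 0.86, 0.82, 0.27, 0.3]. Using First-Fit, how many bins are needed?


Place items sequentially using First-Fit:
  Item 0.11 -> new Bin 1
  Item 0.86 -> Bin 1 (now 0.97)
  Item 0.82 -> new Bin 2
  Item 0.27 -> new Bin 3
  Item 0.3 -> Bin 3 (now 0.57)
Total bins used = 3

3


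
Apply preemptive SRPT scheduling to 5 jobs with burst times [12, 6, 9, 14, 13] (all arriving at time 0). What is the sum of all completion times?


Since all jobs arrive at t=0, SRPT equals SPT ordering.
SPT order: [6, 9, 12, 13, 14]
Completion times:
  Job 1: p=6, C=6
  Job 2: p=9, C=15
  Job 3: p=12, C=27
  Job 4: p=13, C=40
  Job 5: p=14, C=54
Total completion time = 6 + 15 + 27 + 40 + 54 = 142

142


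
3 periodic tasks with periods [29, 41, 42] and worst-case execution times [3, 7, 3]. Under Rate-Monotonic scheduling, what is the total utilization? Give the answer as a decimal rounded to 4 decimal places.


Compute individual utilizations (exact fractions):
  Task 1: C/T = 3/29 (approx. 0.1034)
  Task 2: C/T = 7/41 (approx. 0.1707)
  Task 3: C/T = 3/42 = 1/14 (approx. 0.0714)
Total utilization U = 3/29 + 7/41 + 1/14 = 5753/16646
Rounded to 4 decimal places: U = 0.3456
RM (Liu & Layland) bound for 3 tasks = 0.779763; compare with U = 5753/16646 (approx. 0.345609)
U <= bound, so schedulable by RM sufficient condition.

0.3456


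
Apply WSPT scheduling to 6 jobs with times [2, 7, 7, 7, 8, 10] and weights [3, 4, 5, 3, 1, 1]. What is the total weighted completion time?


Compute p/w ratios and sort ascending (WSPT): [(2, 3), (7, 5), (7, 4), (7, 3), (8, 1), (10, 1)]
Compute weighted completion times:
  Job (p=2,w=3): C=2, w*C=3*2=6
  Job (p=7,w=5): C=9, w*C=5*9=45
  Job (p=7,w=4): C=16, w*C=4*16=64
  Job (p=7,w=3): C=23, w*C=3*23=69
  Job (p=8,w=1): C=31, w*C=1*31=31
  Job (p=10,w=1): C=41, w*C=1*41=41
Total weighted completion time = 256

256


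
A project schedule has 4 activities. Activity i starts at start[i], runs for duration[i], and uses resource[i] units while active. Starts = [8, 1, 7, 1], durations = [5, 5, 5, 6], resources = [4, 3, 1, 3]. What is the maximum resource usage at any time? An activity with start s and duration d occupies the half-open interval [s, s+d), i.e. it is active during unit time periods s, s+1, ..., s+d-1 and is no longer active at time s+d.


Each activity i is active on [start_i, start_i + duration_i).
Compute total resource usage per time slot:
  t=0: active resources = [], total = 0
  t=1: active resources = [3, 3], total = 6
  t=2: active resources = [3, 3], total = 6
  t=3: active resources = [3, 3], total = 6
  t=4: active resources = [3, 3], total = 6
  t=5: active resources = [3, 3], total = 6
  t=6: active resources = [3], total = 3
  t=7: active resources = [1], total = 1
  t=8: active resources = [4, 1], total = 5
  t=9: active resources = [4, 1], total = 5
  t=10: active resources = [4, 1], total = 5
  t=11: active resources = [4, 1], total = 5
  t=12: active resources = [4], total = 4
Peak resource demand = 6

6


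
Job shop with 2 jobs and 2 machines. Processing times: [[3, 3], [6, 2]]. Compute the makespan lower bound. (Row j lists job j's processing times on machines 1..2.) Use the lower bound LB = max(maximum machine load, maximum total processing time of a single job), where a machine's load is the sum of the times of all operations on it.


Machine loads:
  Machine 1: 3 + 6 = 9
  Machine 2: 3 + 2 = 5
Max machine load = 9
Job totals:
  Job 1: 6
  Job 2: 8
Max job total = 8
Lower bound = max(9, 8) = 9

9


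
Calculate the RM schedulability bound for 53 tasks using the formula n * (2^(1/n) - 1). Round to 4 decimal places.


Compute 2^(1/53) = 1.0131641430
Subtract 1: 1.0131641430 - 1 = 0.0131641430
Multiply by n: 53 * 0.0131641430 = 0.6976995790
Round to 4 dp: 0.6977

0.6977


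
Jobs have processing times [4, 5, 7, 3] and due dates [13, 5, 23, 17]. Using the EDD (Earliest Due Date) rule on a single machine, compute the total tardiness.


Sort by due date (EDD order): [(5, 5), (4, 13), (3, 17), (7, 23)]
Compute completion times and tardiness:
  Job 1: p=5, d=5, C=5, tardiness=max(0,5-5)=0
  Job 2: p=4, d=13, C=9, tardiness=max(0,9-13)=0
  Job 3: p=3, d=17, C=12, tardiness=max(0,12-17)=0
  Job 4: p=7, d=23, C=19, tardiness=max(0,19-23)=0
Total tardiness = 0

0


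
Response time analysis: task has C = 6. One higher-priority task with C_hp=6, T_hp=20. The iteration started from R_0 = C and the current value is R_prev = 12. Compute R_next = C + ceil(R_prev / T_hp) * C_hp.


R_next = C + ceil(R_prev / T_hp) * C_hp
ceil(12 / 20) = ceil(0.6) = 1
Interference = 1 * 6 = 6
R_next = 6 + 6 = 12
R_next = R_prev, so the iteration has converged (response time = 12).

12


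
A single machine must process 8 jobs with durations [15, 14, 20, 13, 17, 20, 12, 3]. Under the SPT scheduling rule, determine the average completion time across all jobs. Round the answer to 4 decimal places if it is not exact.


Sort jobs by processing time (SPT order): [3, 12, 13, 14, 15, 17, 20, 20]
Compute completion times sequentially:
  Job 1: processing = 3, completes at 3
  Job 2: processing = 12, completes at 15
  Job 3: processing = 13, completes at 28
  Job 4: processing = 14, completes at 42
  Job 5: processing = 15, completes at 57
  Job 6: processing = 17, completes at 74
  Job 7: processing = 20, completes at 94
  Job 8: processing = 20, completes at 114
Sum of completion times = 427
Average completion time = 427/8 = 53.375

53.375


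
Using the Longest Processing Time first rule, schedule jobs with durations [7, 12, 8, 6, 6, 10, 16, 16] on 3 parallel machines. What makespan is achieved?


Sort jobs in decreasing order (LPT): [16, 16, 12, 10, 8, 7, 6, 6]
Assign each job to the least loaded machine:
  Machine 1: jobs [16, 8], load = 24
  Machine 2: jobs [16, 7, 6], load = 29
  Machine 3: jobs [12, 10, 6], load = 28
Makespan = max load = 29

29


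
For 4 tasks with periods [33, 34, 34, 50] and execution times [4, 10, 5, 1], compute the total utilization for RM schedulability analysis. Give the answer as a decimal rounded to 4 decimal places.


Compute individual utilizations (exact fractions):
  Task 1: C/T = 4/33 (approx. 0.1212)
  Task 2: C/T = 10/34 = 5/17 (approx. 0.2941)
  Task 3: C/T = 5/34 (approx. 0.1471)
  Task 4: C/T = 1/50 (approx. 0.02)
Total utilization U = 4/33 + 5/17 + 5/34 + 1/50 = 8168/14025
Rounded to 4 decimal places: U = 0.5824
RM (Liu & Layland) bound for 4 tasks = 0.756828; compare with U = 8168/14025 (approx. 0.582389)
U <= bound, so schedulable by RM sufficient condition.

0.5824


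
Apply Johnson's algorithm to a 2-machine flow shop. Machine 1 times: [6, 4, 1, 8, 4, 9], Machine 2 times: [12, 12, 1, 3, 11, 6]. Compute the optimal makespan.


Apply Johnson's rule:
  Group 1 (a <= b): [(3, 1, 1), (2, 4, 12), (5, 4, 11), (1, 6, 12)]
  Group 2 (a > b): [(6, 9, 6), (4, 8, 3)]
Optimal job order: [3, 2, 5, 1, 6, 4]
Schedule:
  Job 3: M1 done at 1, M2 done at 2
  Job 2: M1 done at 5, M2 done at 17
  Job 5: M1 done at 9, M2 done at 28
  Job 1: M1 done at 15, M2 done at 40
  Job 6: M1 done at 24, M2 done at 46
  Job 4: M1 done at 32, M2 done at 49
Makespan = 49

49


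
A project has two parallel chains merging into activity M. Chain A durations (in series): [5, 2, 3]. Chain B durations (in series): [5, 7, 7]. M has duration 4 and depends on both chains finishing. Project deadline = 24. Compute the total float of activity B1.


Forward pass: ES(B1) = sum of predecessors on chain B = 0
EF = ES + duration = 0 + 5 = 5
Backward pass: LF(M) = deadline = 24; LS(M) = 24 - 4 = 20
LF(B1) = LS(M) - sum(successors on chain B) = 20 - 14 = 6
LS = LF - duration = 6 - 5 = 1
Total float = LS - ES = 1 - 0 = 1

1


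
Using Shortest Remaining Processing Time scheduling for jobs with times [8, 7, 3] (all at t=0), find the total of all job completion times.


Since all jobs arrive at t=0, SRPT equals SPT ordering.
SPT order: [3, 7, 8]
Completion times:
  Job 1: p=3, C=3
  Job 2: p=7, C=10
  Job 3: p=8, C=18
Total completion time = 3 + 10 + 18 = 31

31


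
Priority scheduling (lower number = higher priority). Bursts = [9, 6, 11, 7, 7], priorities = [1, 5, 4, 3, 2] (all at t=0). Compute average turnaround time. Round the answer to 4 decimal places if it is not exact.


Sort by priority (ascending = highest first):
Order: [(1, 9), (2, 7), (3, 7), (4, 11), (5, 6)]
Completion times:
  Priority 1, burst=9, C=9
  Priority 2, burst=7, C=16
  Priority 3, burst=7, C=23
  Priority 4, burst=11, C=34
  Priority 5, burst=6, C=40
Average turnaround = 122/5 = 24.4

24.4


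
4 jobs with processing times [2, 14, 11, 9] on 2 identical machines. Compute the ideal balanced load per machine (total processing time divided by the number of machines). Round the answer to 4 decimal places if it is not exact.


Total processing time = 2 + 14 + 11 + 9 = 36
Number of machines = 2
Ideal balanced load = 36 / 2 = 18.0

18.0


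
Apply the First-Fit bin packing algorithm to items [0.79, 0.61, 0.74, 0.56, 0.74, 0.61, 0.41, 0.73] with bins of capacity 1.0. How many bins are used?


Place items sequentially using First-Fit:
  Item 0.79 -> new Bin 1
  Item 0.61 -> new Bin 2
  Item 0.74 -> new Bin 3
  Item 0.56 -> new Bin 4
  Item 0.74 -> new Bin 5
  Item 0.61 -> new Bin 6
  Item 0.41 -> Bin 4 (now 0.97)
  Item 0.73 -> new Bin 7
Total bins used = 7

7


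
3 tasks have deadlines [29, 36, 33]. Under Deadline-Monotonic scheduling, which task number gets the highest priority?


Sort tasks by relative deadline (ascending):
  Task 1: deadline = 29
  Task 3: deadline = 33
  Task 2: deadline = 36
Priority order (highest first): [1, 3, 2]
Highest priority task = 1

1


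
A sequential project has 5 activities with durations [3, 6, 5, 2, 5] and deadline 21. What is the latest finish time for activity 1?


LF(activity 1) = deadline - sum of successor durations
Successors: activities 2 through 5 with durations [6, 5, 2, 5]
Sum of successor durations = 18
LF = 21 - 18 = 3

3


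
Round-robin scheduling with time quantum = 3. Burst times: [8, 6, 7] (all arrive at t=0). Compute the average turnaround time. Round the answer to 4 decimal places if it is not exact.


Time quantum = 3
Execution trace:
  J1 runs 3 units, time = 3
  J2 runs 3 units, time = 6
  J3 runs 3 units, time = 9
  J1 runs 3 units, time = 12
  J2 runs 3 units, time = 15
  J3 runs 3 units, time = 18
  J1 runs 2 units, time = 20
  J3 runs 1 units, time = 21
Finish times: [20, 15, 21]
Average turnaround = 56/3 = 18.6667

18.6667


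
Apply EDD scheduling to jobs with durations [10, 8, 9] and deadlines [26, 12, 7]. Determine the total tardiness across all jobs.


Sort by due date (EDD order): [(9, 7), (8, 12), (10, 26)]
Compute completion times and tardiness:
  Job 1: p=9, d=7, C=9, tardiness=max(0,9-7)=2
  Job 2: p=8, d=12, C=17, tardiness=max(0,17-12)=5
  Job 3: p=10, d=26, C=27, tardiness=max(0,27-26)=1
Total tardiness = 8

8


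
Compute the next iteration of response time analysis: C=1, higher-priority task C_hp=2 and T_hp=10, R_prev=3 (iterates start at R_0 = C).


R_next = C + ceil(R_prev / T_hp) * C_hp
ceil(3 / 10) = ceil(0.3) = 1
Interference = 1 * 2 = 2
R_next = 1 + 2 = 3
R_next = R_prev, so the iteration has converged (response time = 3).

3


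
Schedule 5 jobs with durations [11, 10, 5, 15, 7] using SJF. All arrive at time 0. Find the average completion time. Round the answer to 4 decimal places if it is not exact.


SJF order (ascending): [5, 7, 10, 11, 15]
Completion times:
  Job 1: burst=5, C=5
  Job 2: burst=7, C=12
  Job 3: burst=10, C=22
  Job 4: burst=11, C=33
  Job 5: burst=15, C=48
Average completion = 120/5 = 24.0

24.0


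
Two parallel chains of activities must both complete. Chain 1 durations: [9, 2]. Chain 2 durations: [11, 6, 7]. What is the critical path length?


Path A total = 9 + 2 = 11
Path B total = 11 + 6 + 7 = 24
Critical path = longest path = max(11, 24) = 24

24


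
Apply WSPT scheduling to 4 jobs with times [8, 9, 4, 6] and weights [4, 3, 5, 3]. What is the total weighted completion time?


Compute p/w ratios and sort ascending (WSPT): [(4, 5), (8, 4), (6, 3), (9, 3)]
Compute weighted completion times:
  Job (p=4,w=5): C=4, w*C=5*4=20
  Job (p=8,w=4): C=12, w*C=4*12=48
  Job (p=6,w=3): C=18, w*C=3*18=54
  Job (p=9,w=3): C=27, w*C=3*27=81
Total weighted completion time = 203

203


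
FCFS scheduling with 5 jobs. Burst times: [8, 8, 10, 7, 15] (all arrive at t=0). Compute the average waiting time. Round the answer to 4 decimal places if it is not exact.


FCFS order (as given): [8, 8, 10, 7, 15]
Waiting times:
  Job 1: wait = 0
  Job 2: wait = 8
  Job 3: wait = 16
  Job 4: wait = 26
  Job 5: wait = 33
Sum of waiting times = 83
Average waiting time = 83/5 = 16.6

16.6


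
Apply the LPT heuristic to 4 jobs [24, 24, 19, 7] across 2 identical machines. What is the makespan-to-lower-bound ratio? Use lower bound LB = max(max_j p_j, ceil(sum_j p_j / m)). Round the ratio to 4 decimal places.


LPT order: [24, 24, 19, 7]
Machine loads after assignment: [43, 31]
LPT makespan = 43
Lower bound = max(max_job, ceil(total/2)) = max(24, 37) = 37
Ratio = 43 / 37 = 1.1622

1.1622


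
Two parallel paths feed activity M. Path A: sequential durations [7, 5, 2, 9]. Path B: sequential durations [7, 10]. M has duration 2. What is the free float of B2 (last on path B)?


ES(B2) = sum of predecessors on chain B = 7
EF(B2) = ES + duration = 7 + 10 = 17
Successor of B2 is M. ES(M) = max(sum(A), sum(B)) = max(23, 17) = 23
Free float = ES(successor) - EF(current) = 23 - 17 = 6

6


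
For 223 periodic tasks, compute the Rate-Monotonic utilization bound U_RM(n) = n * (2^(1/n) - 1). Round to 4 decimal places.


Compute 2^(1/223) = 1.0031131190
Subtract 1: 1.0031131190 - 1 = 0.0031131190
Multiply by n: 223 * 0.0031131190 = 0.6942255370
Round to 4 dp: 0.6942

0.6942


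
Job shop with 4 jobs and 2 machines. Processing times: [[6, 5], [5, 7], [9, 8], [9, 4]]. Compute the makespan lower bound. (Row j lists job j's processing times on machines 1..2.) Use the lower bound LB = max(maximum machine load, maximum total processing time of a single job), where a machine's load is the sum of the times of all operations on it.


Machine loads:
  Machine 1: 6 + 5 + 9 + 9 = 29
  Machine 2: 5 + 7 + 8 + 4 = 24
Max machine load = 29
Job totals:
  Job 1: 11
  Job 2: 12
  Job 3: 17
  Job 4: 13
Max job total = 17
Lower bound = max(29, 17) = 29

29


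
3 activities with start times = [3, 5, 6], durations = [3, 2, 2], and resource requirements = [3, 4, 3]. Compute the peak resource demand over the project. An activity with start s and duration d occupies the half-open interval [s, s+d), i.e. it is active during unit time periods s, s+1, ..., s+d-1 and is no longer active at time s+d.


Each activity i is active on [start_i, start_i + duration_i).
Compute total resource usage per time slot:
  t=0: active resources = [], total = 0
  t=1: active resources = [], total = 0
  t=2: active resources = [], total = 0
  t=3: active resources = [3], total = 3
  t=4: active resources = [3], total = 3
  t=5: active resources = [3, 4], total = 7
  t=6: active resources = [4, 3], total = 7
  t=7: active resources = [3], total = 3
Peak resource demand = 7

7


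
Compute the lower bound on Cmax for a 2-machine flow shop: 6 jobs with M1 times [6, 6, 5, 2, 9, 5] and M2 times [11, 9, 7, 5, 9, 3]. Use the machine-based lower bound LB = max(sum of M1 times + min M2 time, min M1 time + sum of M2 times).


LB1 = sum(M1 times) + min(M2 times) = 33 + 3 = 36
LB2 = min(M1 times) + sum(M2 times) = 2 + 44 = 46
Lower bound = max(LB1, LB2) = max(36, 46) = 46

46


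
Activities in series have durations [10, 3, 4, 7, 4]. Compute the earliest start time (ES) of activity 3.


Activity 3 starts after activities 1 through 2 complete.
Predecessor durations: [10, 3]
ES = 10 + 3 = 13

13


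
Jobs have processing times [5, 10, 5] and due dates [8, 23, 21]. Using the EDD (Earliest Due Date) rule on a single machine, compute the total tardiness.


Sort by due date (EDD order): [(5, 8), (5, 21), (10, 23)]
Compute completion times and tardiness:
  Job 1: p=5, d=8, C=5, tardiness=max(0,5-8)=0
  Job 2: p=5, d=21, C=10, tardiness=max(0,10-21)=0
  Job 3: p=10, d=23, C=20, tardiness=max(0,20-23)=0
Total tardiness = 0

0


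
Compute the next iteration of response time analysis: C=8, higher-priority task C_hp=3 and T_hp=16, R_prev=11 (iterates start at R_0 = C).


R_next = C + ceil(R_prev / T_hp) * C_hp
ceil(11 / 16) = ceil(0.6875) = 1
Interference = 1 * 3 = 3
R_next = 8 + 3 = 11
R_next = R_prev, so the iteration has converged (response time = 11).

11


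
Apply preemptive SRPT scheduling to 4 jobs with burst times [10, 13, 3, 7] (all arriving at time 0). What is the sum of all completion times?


Since all jobs arrive at t=0, SRPT equals SPT ordering.
SPT order: [3, 7, 10, 13]
Completion times:
  Job 1: p=3, C=3
  Job 2: p=7, C=10
  Job 3: p=10, C=20
  Job 4: p=13, C=33
Total completion time = 3 + 10 + 20 + 33 = 66

66


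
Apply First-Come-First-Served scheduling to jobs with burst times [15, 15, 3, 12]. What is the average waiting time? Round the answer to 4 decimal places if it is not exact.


FCFS order (as given): [15, 15, 3, 12]
Waiting times:
  Job 1: wait = 0
  Job 2: wait = 15
  Job 3: wait = 30
  Job 4: wait = 33
Sum of waiting times = 78
Average waiting time = 78/4 = 19.5

19.5


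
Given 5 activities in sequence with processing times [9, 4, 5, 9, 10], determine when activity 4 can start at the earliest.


Activity 4 starts after activities 1 through 3 complete.
Predecessor durations: [9, 4, 5]
ES = 9 + 4 + 5 = 18

18


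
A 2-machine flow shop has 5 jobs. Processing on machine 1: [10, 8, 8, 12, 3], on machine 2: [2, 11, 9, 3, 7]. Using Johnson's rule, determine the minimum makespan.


Apply Johnson's rule:
  Group 1 (a <= b): [(5, 3, 7), (2, 8, 11), (3, 8, 9)]
  Group 2 (a > b): [(4, 12, 3), (1, 10, 2)]
Optimal job order: [5, 2, 3, 4, 1]
Schedule:
  Job 5: M1 done at 3, M2 done at 10
  Job 2: M1 done at 11, M2 done at 22
  Job 3: M1 done at 19, M2 done at 31
  Job 4: M1 done at 31, M2 done at 34
  Job 1: M1 done at 41, M2 done at 43
Makespan = 43

43


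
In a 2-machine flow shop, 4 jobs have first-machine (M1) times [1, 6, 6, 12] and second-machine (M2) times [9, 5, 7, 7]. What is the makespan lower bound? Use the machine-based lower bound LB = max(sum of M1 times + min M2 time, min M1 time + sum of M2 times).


LB1 = sum(M1 times) + min(M2 times) = 25 + 5 = 30
LB2 = min(M1 times) + sum(M2 times) = 1 + 28 = 29
Lower bound = max(LB1, LB2) = max(30, 29) = 30

30


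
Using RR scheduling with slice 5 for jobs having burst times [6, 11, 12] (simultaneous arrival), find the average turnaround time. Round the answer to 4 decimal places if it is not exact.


Time quantum = 5
Execution trace:
  J1 runs 5 units, time = 5
  J2 runs 5 units, time = 10
  J3 runs 5 units, time = 15
  J1 runs 1 units, time = 16
  J2 runs 5 units, time = 21
  J3 runs 5 units, time = 26
  J2 runs 1 units, time = 27
  J3 runs 2 units, time = 29
Finish times: [16, 27, 29]
Average turnaround = 72/3 = 24.0

24.0


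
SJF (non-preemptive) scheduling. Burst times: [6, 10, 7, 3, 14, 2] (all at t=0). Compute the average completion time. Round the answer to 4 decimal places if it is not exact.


SJF order (ascending): [2, 3, 6, 7, 10, 14]
Completion times:
  Job 1: burst=2, C=2
  Job 2: burst=3, C=5
  Job 3: burst=6, C=11
  Job 4: burst=7, C=18
  Job 5: burst=10, C=28
  Job 6: burst=14, C=42
Average completion = 106/6 = 17.6667

17.6667


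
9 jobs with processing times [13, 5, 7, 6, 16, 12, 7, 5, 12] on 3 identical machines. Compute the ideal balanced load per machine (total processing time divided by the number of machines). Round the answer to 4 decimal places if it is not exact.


Total processing time = 13 + 5 + 7 + 6 + 16 + 12 + 7 + 5 + 12 = 83
Number of machines = 3
Ideal balanced load = 83 / 3 = 27.6667

27.6667


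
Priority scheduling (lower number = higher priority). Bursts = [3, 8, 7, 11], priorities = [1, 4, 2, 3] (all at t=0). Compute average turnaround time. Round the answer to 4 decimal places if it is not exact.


Sort by priority (ascending = highest first):
Order: [(1, 3), (2, 7), (3, 11), (4, 8)]
Completion times:
  Priority 1, burst=3, C=3
  Priority 2, burst=7, C=10
  Priority 3, burst=11, C=21
  Priority 4, burst=8, C=29
Average turnaround = 63/4 = 15.75

15.75


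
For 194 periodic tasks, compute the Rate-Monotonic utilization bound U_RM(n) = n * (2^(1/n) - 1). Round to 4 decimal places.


Compute 2^(1/194) = 1.0035793141
Subtract 1: 1.0035793141 - 1 = 0.0035793141
Multiply by n: 194 * 0.0035793141 = 0.6943869354
Round to 4 dp: 0.6944

0.6944


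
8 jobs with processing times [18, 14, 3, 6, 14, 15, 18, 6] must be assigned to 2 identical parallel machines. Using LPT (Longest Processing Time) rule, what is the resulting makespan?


Sort jobs in decreasing order (LPT): [18, 18, 15, 14, 14, 6, 6, 3]
Assign each job to the least loaded machine:
  Machine 1: jobs [18, 15, 6, 6, 3], load = 48
  Machine 2: jobs [18, 14, 14], load = 46
Makespan = max load = 48

48


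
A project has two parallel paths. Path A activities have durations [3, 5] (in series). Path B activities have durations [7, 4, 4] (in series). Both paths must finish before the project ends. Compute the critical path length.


Path A total = 3 + 5 = 8
Path B total = 7 + 4 + 4 = 15
Critical path = longest path = max(8, 15) = 15

15


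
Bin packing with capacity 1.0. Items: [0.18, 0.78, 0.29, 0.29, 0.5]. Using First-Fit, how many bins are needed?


Place items sequentially using First-Fit:
  Item 0.18 -> new Bin 1
  Item 0.78 -> Bin 1 (now 0.96)
  Item 0.29 -> new Bin 2
  Item 0.29 -> Bin 2 (now 0.58)
  Item 0.5 -> new Bin 3
Total bins used = 3

3


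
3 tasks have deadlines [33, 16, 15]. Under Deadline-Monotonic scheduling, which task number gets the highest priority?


Sort tasks by relative deadline (ascending):
  Task 3: deadline = 15
  Task 2: deadline = 16
  Task 1: deadline = 33
Priority order (highest first): [3, 2, 1]
Highest priority task = 3

3


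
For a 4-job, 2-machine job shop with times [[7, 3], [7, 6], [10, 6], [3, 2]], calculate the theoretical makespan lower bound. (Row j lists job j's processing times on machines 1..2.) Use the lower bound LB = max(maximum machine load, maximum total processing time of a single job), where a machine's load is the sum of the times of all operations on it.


Machine loads:
  Machine 1: 7 + 7 + 10 + 3 = 27
  Machine 2: 3 + 6 + 6 + 2 = 17
Max machine load = 27
Job totals:
  Job 1: 10
  Job 2: 13
  Job 3: 16
  Job 4: 5
Max job total = 16
Lower bound = max(27, 16) = 27

27


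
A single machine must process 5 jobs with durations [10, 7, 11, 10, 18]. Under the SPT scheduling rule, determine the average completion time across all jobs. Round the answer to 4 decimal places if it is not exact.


Sort jobs by processing time (SPT order): [7, 10, 10, 11, 18]
Compute completion times sequentially:
  Job 1: processing = 7, completes at 7
  Job 2: processing = 10, completes at 17
  Job 3: processing = 10, completes at 27
  Job 4: processing = 11, completes at 38
  Job 5: processing = 18, completes at 56
Sum of completion times = 145
Average completion time = 145/5 = 29.0

29.0


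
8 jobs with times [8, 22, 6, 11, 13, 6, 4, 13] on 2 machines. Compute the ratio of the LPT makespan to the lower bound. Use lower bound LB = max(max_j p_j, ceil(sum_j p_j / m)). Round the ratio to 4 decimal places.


LPT order: [22, 13, 13, 11, 8, 6, 6, 4]
Machine loads after assignment: [43, 40]
LPT makespan = 43
Lower bound = max(max_job, ceil(total/2)) = max(22, 42) = 42
Ratio = 43 / 42 = 1.0238

1.0238
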